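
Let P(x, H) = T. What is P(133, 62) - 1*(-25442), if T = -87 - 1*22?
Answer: 25333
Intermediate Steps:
T = -109 (T = -87 - 22 = -109)
P(x, H) = -109
P(133, 62) - 1*(-25442) = -109 - 1*(-25442) = -109 + 25442 = 25333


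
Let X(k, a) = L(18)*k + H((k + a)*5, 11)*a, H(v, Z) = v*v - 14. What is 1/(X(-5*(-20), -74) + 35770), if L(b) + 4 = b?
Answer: -1/1212394 ≈ -8.2481e-7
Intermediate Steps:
L(b) = -4 + b
H(v, Z) = -14 + v**2 (H(v, Z) = v**2 - 14 = -14 + v**2)
X(k, a) = 14*k + a*(-14 + (5*a + 5*k)**2) (X(k, a) = (-4 + 18)*k + (-14 + ((k + a)*5)**2)*a = 14*k + (-14 + ((a + k)*5)**2)*a = 14*k + (-14 + (5*a + 5*k)**2)*a = 14*k + a*(-14 + (5*a + 5*k)**2))
1/(X(-5*(-20), -74) + 35770) = 1/((14*(-5*(-20)) - 74*(-14 + 25*(-74 - 5*(-20))**2)) + 35770) = 1/((14*100 - 74*(-14 + 25*(-74 + 100)**2)) + 35770) = 1/((1400 - 74*(-14 + 25*26**2)) + 35770) = 1/((1400 - 74*(-14 + 25*676)) + 35770) = 1/((1400 - 74*(-14 + 16900)) + 35770) = 1/((1400 - 74*16886) + 35770) = 1/((1400 - 1249564) + 35770) = 1/(-1248164 + 35770) = 1/(-1212394) = -1/1212394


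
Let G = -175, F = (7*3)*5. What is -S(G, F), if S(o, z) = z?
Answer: -105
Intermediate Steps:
F = 105 (F = 21*5 = 105)
-S(G, F) = -1*105 = -105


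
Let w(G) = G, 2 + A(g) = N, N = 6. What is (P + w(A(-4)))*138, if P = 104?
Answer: 14904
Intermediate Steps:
A(g) = 4 (A(g) = -2 + 6 = 4)
(P + w(A(-4)))*138 = (104 + 4)*138 = 108*138 = 14904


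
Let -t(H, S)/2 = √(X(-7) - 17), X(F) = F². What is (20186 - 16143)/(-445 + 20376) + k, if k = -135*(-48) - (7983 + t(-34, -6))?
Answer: -29952250/19931 + 8*√2 ≈ -1491.5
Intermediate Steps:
t(H, S) = -8*√2 (t(H, S) = -2*√((-7)² - 17) = -2*√(49 - 17) = -8*√2)
k = -1503 + 8*√2 (k = -135*(-48) - (7983 - 8*√2) = 6480 + (-7983 + 8*√2) = -1503 + 8*√2 ≈ -1491.7)
(20186 - 16143)/(-445 + 20376) + k = (20186 - 16143)/(-445 + 20376) + (-1503 + 8*√2) = 4043/19931 + (-1503 + 8*√2) = -29952250/19931 + 8*√2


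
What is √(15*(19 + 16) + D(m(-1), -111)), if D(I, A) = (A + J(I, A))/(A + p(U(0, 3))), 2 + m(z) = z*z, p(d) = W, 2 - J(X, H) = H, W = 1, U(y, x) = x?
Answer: √1588070/55 ≈ 22.912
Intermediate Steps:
J(X, H) = 2 - H
p(d) = 1
m(z) = -2 + z² (m(z) = -2 + z*z = -2 + z²)
D(I, A) = 2/(1 + A) (D(I, A) = (A + (2 - A))/(A + 1) = 2/(1 + A))
√(15*(19 + 16) + D(m(-1), -111)) = √(15*(19 + 16) + 2/(1 - 111)) = √(15*35 + 2/(-110)) = √(525 + 2*(-1/110)) = √(525 - 1/55) = √(28874/55) = √1588070/55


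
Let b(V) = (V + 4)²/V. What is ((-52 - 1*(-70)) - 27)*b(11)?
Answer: -2025/11 ≈ -184.09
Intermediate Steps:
b(V) = (4 + V)²/V
((-52 - 1*(-70)) - 27)*b(11) = ((-52 - 1*(-70)) - 27)*((4 + 11)²/11) = ((-52 + 70) - 27)*((1/11)*15²) = (18 - 27)*((1/11)*225) = -9*225/11 = -2025/11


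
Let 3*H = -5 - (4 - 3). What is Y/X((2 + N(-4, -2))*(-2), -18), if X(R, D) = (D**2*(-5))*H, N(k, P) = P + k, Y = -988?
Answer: -247/810 ≈ -0.30494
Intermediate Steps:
H = -2 (H = (-5 - (4 - 3))/3 = (-5 - 1*1)/3 = (-5 - 1)/3 = (1/3)*(-6) = -2)
X(R, D) = 10*D**2 (X(R, D) = (D**2*(-5))*(-2) = -5*D**2*(-2) = 10*D**2)
Y/X((2 + N(-4, -2))*(-2), -18) = -988/(10*(-18)**2) = -988/(10*324) = -988/3240 = -988*1/3240 = -247/810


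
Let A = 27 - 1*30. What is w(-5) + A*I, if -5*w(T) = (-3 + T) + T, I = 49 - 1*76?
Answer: 418/5 ≈ 83.600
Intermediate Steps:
I = -27 (I = 49 - 76 = -27)
A = -3 (A = 27 - 30 = -3)
w(T) = 3/5 - 2*T/5 (w(T) = -((-3 + T) + T)/5 = -(-3 + 2*T)/5 = 3/5 - 2*T/5)
w(-5) + A*I = (3/5 - 2/5*(-5)) - 3*(-27) = (3/5 + 2) + 81 = 13/5 + 81 = 418/5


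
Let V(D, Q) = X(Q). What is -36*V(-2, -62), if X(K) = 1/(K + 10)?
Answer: 9/13 ≈ 0.69231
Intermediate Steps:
X(K) = 1/(10 + K)
V(D, Q) = 1/(10 + Q)
-36*V(-2, -62) = -36/(10 - 62) = -36/(-52) = -36*(-1/52) = 9/13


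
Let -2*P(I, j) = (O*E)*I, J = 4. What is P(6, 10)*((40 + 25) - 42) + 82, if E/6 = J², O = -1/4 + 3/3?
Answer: -4886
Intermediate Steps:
O = ¾ (O = -1*¼ + 3*(⅓) = -¼ + 1 = ¾ ≈ 0.75000)
E = 96 (E = 6*4² = 6*16 = 96)
P(I, j) = -36*I (P(I, j) = -(¾)*96*I/2 = -36*I)
P(6, 10)*((40 + 25) - 42) + 82 = (-36*6)*((40 + 25) - 42) + 82 = -216*(65 - 42) + 82 = -216*23 + 82 = -4968 + 82 = -4886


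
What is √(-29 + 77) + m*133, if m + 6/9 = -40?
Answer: -16226/3 + 4*√3 ≈ -5401.7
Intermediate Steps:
m = -122/3 (m = -⅔ - 40 = -122/3 ≈ -40.667)
√(-29 + 77) + m*133 = √(-29 + 77) - 122/3*133 = √48 - 16226/3 = 4*√3 - 16226/3 = -16226/3 + 4*√3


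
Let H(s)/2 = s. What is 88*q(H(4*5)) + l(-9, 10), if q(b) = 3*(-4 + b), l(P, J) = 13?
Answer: 9517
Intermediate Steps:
H(s) = 2*s
q(b) = -12 + 3*b
88*q(H(4*5)) + l(-9, 10) = 88*(-12 + 3*(2*(4*5))) + 13 = 88*(-12 + 3*(2*20)) + 13 = 88*(-12 + 3*40) + 13 = 88*(-12 + 120) + 13 = 88*108 + 13 = 9504 + 13 = 9517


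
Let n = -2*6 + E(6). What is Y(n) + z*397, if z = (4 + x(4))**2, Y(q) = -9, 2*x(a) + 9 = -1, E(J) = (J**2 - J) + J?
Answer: 388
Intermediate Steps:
E(J) = J**2
x(a) = -5 (x(a) = -9/2 + (1/2)*(-1) = -9/2 - 1/2 = -5)
n = 24 (n = -2*6 + 6**2 = -12 + 36 = 24)
z = 1 (z = (4 - 5)**2 = (-1)**2 = 1)
Y(n) + z*397 = -9 + 1*397 = -9 + 397 = 388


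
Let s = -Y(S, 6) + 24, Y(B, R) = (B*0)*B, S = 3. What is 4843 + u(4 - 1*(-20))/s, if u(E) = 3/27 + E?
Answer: 1046305/216 ≈ 4844.0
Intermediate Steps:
Y(B, R) = 0 (Y(B, R) = 0*B = 0)
s = 24 (s = -1*0 + 24 = 0 + 24 = 24)
u(E) = ⅑ + E (u(E) = 3*(1/27) + E = ⅑ + E)
4843 + u(4 - 1*(-20))/s = 4843 + (⅑ + (4 - 1*(-20)))/24 = 4843 + (⅑ + (4 + 20))*(1/24) = 4843 + (⅑ + 24)*(1/24) = 4843 + (217/9)*(1/24) = 4843 + 217/216 = 1046305/216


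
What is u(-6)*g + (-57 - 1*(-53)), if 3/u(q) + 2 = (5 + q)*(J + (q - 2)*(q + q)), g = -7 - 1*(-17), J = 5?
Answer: -442/103 ≈ -4.2913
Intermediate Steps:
g = 10 (g = -7 + 17 = 10)
u(q) = 3/(-2 + (5 + q)*(5 + 2*q*(-2 + q))) (u(q) = 3/(-2 + (5 + q)*(5 + (q - 2)*(q + q))) = 3/(-2 + (5 + q)*(5 + (-2 + q)*(2*q))) = 3/(-2 + (5 + q)*(5 + 2*q*(-2 + q))))
u(-6)*g + (-57 - 1*(-53)) = (3/(23 - 15*(-6) + 2*(-6)**3 + 6*(-6)**2))*10 + (-57 - 1*(-53)) = (3/(23 + 90 + 2*(-216) + 6*36))*10 + (-57 + 53) = (3/(23 + 90 - 432 + 216))*10 - 4 = (3/(-103))*10 - 4 = (3*(-1/103))*10 - 4 = -3/103*10 - 4 = -30/103 - 4 = -442/103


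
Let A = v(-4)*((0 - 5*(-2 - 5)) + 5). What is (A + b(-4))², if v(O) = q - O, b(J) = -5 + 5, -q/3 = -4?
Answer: 409600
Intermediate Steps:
q = 12 (q = -3*(-4) = 12)
b(J) = 0
v(O) = 12 - O
A = 640 (A = (12 - 1*(-4))*((0 - 5*(-2 - 5)) + 5) = (12 + 4)*((0 - 5*(-7)) + 5) = 16*((0 - 1*(-35)) + 5) = 16*((0 + 35) + 5) = 16*(35 + 5) = 16*40 = 640)
(A + b(-4))² = (640 + 0)² = 640² = 409600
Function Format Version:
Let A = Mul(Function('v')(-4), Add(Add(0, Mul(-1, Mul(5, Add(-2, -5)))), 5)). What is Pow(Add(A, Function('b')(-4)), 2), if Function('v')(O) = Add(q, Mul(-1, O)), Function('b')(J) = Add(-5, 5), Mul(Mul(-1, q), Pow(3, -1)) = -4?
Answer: 409600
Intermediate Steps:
q = 12 (q = Mul(-3, -4) = 12)
Function('b')(J) = 0
Function('v')(O) = Add(12, Mul(-1, O))
A = 640 (A = Mul(Add(12, Mul(-1, -4)), Add(Add(0, Mul(-1, Mul(5, Add(-2, -5)))), 5)) = Mul(Add(12, 4), Add(Add(0, Mul(-1, Mul(5, -7))), 5)) = Mul(16, Add(Add(0, Mul(-1, -35)), 5)) = Mul(16, Add(Add(0, 35), 5)) = Mul(16, Add(35, 5)) = Mul(16, 40) = 640)
Pow(Add(A, Function('b')(-4)), 2) = Pow(Add(640, 0), 2) = Pow(640, 2) = 409600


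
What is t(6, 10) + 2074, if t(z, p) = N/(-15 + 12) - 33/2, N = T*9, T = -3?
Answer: 4133/2 ≈ 2066.5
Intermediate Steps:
N = -27 (N = -3*9 = -27)
t(z, p) = -15/2 (t(z, p) = -27/(-15 + 12) - 33/2 = -27/(-3) - 33*1/2 = -27*(-1/3) - 33/2 = 9 - 33/2 = -15/2)
t(6, 10) + 2074 = -15/2 + 2074 = 4133/2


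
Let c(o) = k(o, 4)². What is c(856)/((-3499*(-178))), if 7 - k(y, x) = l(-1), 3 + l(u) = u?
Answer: 121/622822 ≈ 0.00019428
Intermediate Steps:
l(u) = -3 + u
k(y, x) = 11 (k(y, x) = 7 - (-3 - 1) = 7 - 1*(-4) = 7 + 4 = 11)
c(o) = 121 (c(o) = 11² = 121)
c(856)/((-3499*(-178))) = 121/((-3499*(-178))) = 121/622822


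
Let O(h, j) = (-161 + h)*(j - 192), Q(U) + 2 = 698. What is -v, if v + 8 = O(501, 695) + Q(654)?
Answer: -171708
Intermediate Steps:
Q(U) = 696 (Q(U) = -2 + 698 = 696)
O(h, j) = (-192 + j)*(-161 + h) (O(h, j) = (-161 + h)*(-192 + j) = (-192 + j)*(-161 + h))
v = 171708 (v = -8 + ((30912 - 192*501 - 161*695 + 501*695) + 696) = -8 + ((30912 - 96192 - 111895 + 348195) + 696) = -8 + (171020 + 696) = -8 + 171716 = 171708)
-v = -1*171708 = -171708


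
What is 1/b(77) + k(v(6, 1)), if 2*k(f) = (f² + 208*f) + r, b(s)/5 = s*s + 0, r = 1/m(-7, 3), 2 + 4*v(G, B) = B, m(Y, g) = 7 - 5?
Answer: -24397803/948640 ≈ -25.719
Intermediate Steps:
m(Y, g) = 2
v(G, B) = -½ + B/4
r = ½ (r = 1/2 = ½ ≈ 0.50000)
b(s) = 5*s² (b(s) = 5*(s*s + 0) = 5*(s² + 0) = 5*s²)
k(f) = ¼ + f²/2 + 104*f (k(f) = ((f² + 208*f) + ½)/2 = (½ + f² + 208*f)/2 = ¼ + f²/2 + 104*f)
1/b(77) + k(v(6, 1)) = 1/(5*77²) + (¼ + (-½ + (¼)*1)²/2 + 104*(-½ + (¼)*1)) = 1/(5*5929) + (¼ + (-½ + ¼)²/2 + 104*(-½ + ¼)) = 1/29645 + (¼ + (-¼)²/2 + 104*(-¼)) = 1/29645 + (¼ + (½)*(1/16) - 26) = 1/29645 + (¼ + 1/32 - 26) = 1/29645 - 823/32 = -24397803/948640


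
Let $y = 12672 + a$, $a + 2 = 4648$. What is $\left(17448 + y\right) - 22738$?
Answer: $12028$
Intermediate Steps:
$a = 4646$ ($a = -2 + 4648 = 4646$)
$y = 17318$ ($y = 12672 + 4646 = 17318$)
$\left(17448 + y\right) - 22738 = \left(17448 + 17318\right) - 22738 = 34766 - 22738 = 12028$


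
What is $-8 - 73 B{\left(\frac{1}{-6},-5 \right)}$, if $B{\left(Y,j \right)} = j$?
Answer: $357$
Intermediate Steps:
$-8 - 73 B{\left(\frac{1}{-6},-5 \right)} = -8 - -365 = -8 + 365 = 357$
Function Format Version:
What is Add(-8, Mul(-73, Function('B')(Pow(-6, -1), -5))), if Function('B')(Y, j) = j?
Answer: 357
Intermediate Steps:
Add(-8, Mul(-73, Function('B')(Pow(-6, -1), -5))) = Add(-8, Mul(-73, -5)) = Add(-8, 365) = 357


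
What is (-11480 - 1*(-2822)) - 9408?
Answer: -18066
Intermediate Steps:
(-11480 - 1*(-2822)) - 9408 = (-11480 + 2822) - 9408 = -8658 - 9408 = -18066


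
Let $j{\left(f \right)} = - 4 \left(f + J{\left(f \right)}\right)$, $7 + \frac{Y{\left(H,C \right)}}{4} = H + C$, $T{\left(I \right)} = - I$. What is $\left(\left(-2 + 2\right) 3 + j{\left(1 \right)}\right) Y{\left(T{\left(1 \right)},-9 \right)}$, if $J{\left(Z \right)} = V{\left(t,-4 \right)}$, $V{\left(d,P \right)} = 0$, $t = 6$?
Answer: $272$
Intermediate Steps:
$J{\left(Z \right)} = 0$
$Y{\left(H,C \right)} = -28 + 4 C + 4 H$ ($Y{\left(H,C \right)} = -28 + 4 \left(H + C\right) = -28 + 4 \left(C + H\right) = -28 + \left(4 C + 4 H\right) = -28 + 4 C + 4 H$)
$j{\left(f \right)} = - 4 f$ ($j{\left(f \right)} = - 4 \left(f + 0\right) = - 4 f$)
$\left(\left(-2 + 2\right) 3 + j{\left(1 \right)}\right) Y{\left(T{\left(1 \right)},-9 \right)} = \left(\left(-2 + 2\right) 3 - 4\right) \left(-28 + 4 \left(-9\right) + 4 \left(\left(-1\right) 1\right)\right) = \left(0 \cdot 3 - 4\right) \left(-28 - 36 + 4 \left(-1\right)\right) = \left(0 - 4\right) \left(-28 - 36 - 4\right) = \left(-4\right) \left(-68\right) = 272$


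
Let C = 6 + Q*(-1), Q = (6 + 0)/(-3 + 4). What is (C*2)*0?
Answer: 0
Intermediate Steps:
Q = 6 (Q = 6/1 = 6*1 = 6)
C = 0 (C = 6 + 6*(-1) = 6 - 6 = 0)
(C*2)*0 = (0*2)*0 = 0*0 = 0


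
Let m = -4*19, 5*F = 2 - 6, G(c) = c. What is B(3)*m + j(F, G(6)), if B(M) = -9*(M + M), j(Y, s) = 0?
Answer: 4104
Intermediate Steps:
F = -⅘ (F = (2 - 6)/5 = (⅕)*(-4) = -⅘ ≈ -0.80000)
B(M) = -18*M
m = -76
B(3)*m + j(F, G(6)) = -18*3*(-76) + 0 = -54*(-76) + 0 = 4104 + 0 = 4104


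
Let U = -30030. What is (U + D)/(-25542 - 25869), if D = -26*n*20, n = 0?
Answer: 10010/17137 ≈ 0.58412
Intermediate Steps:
D = 0 (D = -26*0*20 = 0*20 = 0)
(U + D)/(-25542 - 25869) = (-30030 + 0)/(-25542 - 25869) = -30030/(-51411) = -30030*(-1/51411) = 10010/17137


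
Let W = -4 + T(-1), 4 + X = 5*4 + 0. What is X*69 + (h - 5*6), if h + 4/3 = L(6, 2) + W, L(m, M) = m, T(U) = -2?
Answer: 3218/3 ≈ 1072.7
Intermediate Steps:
X = 16 (X = -4 + (5*4 + 0) = -4 + (20 + 0) = -4 + 20 = 16)
W = -6 (W = -4 - 2 = -6)
h = -4/3 (h = -4/3 + (6 - 6) = -4/3 + 0 = -4/3 ≈ -1.3333)
X*69 + (h - 5*6) = 16*69 + (-4/3 - 5*6) = 1104 + (-4/3 - 30) = 1104 - 94/3 = 3218/3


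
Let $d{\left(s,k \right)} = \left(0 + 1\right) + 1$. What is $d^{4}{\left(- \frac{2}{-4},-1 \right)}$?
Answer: $16$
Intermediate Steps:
$d{\left(s,k \right)} = 2$ ($d{\left(s,k \right)} = 1 + 1 = 2$)
$d^{4}{\left(- \frac{2}{-4},-1 \right)} = 2^{4} = 16$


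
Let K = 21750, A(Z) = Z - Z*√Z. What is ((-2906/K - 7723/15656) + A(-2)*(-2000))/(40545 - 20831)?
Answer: 680929264207/3356485926000 - 2000*I*√2/9857 ≈ 0.20287 - 0.28695*I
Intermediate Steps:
A(Z) = Z - Z^(3/2)
((-2906/K - 7723/15656) + A(-2)*(-2000))/(40545 - 20831) = ((-2906/21750 - 7723/15656) + (-2 - (-2)^(3/2))*(-2000))/(40545 - 20831) = ((-2906*1/21750 - 7723*1/15656) + (-2 - (-2)*I*√2)*(-2000))/19714 = ((-1453/10875 - 7723/15656) + (-2 + 2*I*√2)*(-2000))*(1/19714) = (-106735793/170259000 + (4000 - 4000*I*√2))*(1/19714) = (680929264207/170259000 - 4000*I*√2)*(1/19714) = 680929264207/3356485926000 - 2000*I*√2/9857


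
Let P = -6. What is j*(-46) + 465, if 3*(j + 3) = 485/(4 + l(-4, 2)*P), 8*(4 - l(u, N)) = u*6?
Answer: 45526/57 ≈ 798.70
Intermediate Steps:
l(u, N) = 4 - 3*u/4 (l(u, N) = 4 - u*6/8 = 4 - 3*u/4)
j = -827/114 (j = -3 + (485/(4 + (4 - ¾*(-4))*(-6)))/3 = -3 + (485/(4 + (4 + 3)*(-6)))/3 = -3 + (485/(4 + 7*(-6)))/3 = -3 + (485/(4 - 42))/3 = -3 + (485/(-38))/3 = -3 + (485*(-1/38))/3 = -3 + (⅓)*(-485/38) = -3 - 485/114 = -827/114 ≈ -7.2544)
j*(-46) + 465 = -827/114*(-46) + 465 = 19021/57 + 465 = 45526/57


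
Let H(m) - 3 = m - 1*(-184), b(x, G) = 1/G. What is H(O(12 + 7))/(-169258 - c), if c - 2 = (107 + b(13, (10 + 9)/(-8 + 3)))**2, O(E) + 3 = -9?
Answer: -63175/65215644 ≈ -0.00096871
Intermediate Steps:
O(E) = -12 (O(E) = -3 - 9 = -12)
H(m) = 187 + m (H(m) = 3 + (m - 1*(-184)) = 3 + (m + 184) = 3 + (184 + m) = 187 + m)
c = 4113506/361 (c = 2 + (107 + 1/((10 + 9)/(-8 + 3)))**2 = 2 + (107 + 1/(19/(-5)))**2 = 2 + (107 + 1/(19*(-1/5)))**2 = 2 + (107 + 1/(-19/5))**2 = 2 + (107 - 5/19)**2 = 2 + (2028/19)**2 = 2 + 4112784/361 = 4113506/361 ≈ 11395.)
H(O(12 + 7))/(-169258 - c) = (187 - 12)/(-169258 - 1*4113506/361) = 175/(-169258 - 4113506/361) = 175/(-65215644/361) = 175*(-361/65215644) = -63175/65215644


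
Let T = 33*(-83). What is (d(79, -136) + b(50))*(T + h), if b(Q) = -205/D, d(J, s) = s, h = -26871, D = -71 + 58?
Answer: 46280430/13 ≈ 3.5600e+6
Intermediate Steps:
D = -13
b(Q) = 205/13 (b(Q) = -205/(-13) = -205*(-1/13) = 205/13)
T = -2739
(d(79, -136) + b(50))*(T + h) = (-136 + 205/13)*(-2739 - 26871) = -1563/13*(-29610) = 46280430/13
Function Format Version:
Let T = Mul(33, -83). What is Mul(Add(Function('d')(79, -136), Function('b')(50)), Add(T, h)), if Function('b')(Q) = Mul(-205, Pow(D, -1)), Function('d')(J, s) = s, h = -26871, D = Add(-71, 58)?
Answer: Rational(46280430, 13) ≈ 3.5600e+6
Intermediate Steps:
D = -13
Function('b')(Q) = Rational(205, 13) (Function('b')(Q) = Mul(-205, Pow(-13, -1)) = Mul(-205, Rational(-1, 13)) = Rational(205, 13))
T = -2739
Mul(Add(Function('d')(79, -136), Function('b')(50)), Add(T, h)) = Mul(Add(-136, Rational(205, 13)), Add(-2739, -26871)) = Mul(Rational(-1563, 13), -29610) = Rational(46280430, 13)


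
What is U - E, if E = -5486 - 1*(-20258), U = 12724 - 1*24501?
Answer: -26549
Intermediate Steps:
U = -11777 (U = 12724 - 24501 = -11777)
E = 14772 (E = -5486 + 20258 = 14772)
U - E = -11777 - 1*14772 = -11777 - 14772 = -26549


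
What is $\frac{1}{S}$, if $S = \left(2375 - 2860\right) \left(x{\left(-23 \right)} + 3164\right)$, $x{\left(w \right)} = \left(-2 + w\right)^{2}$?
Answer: $- \frac{1}{1837665} \approx -5.4417 \cdot 10^{-7}$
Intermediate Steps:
$S = -1837665$ ($S = \left(2375 - 2860\right) \left(\left(-2 - 23\right)^{2} + 3164\right) = - 485 \left(\left(-25\right)^{2} + 3164\right) = - 485 \left(625 + 3164\right) = \left(-485\right) 3789 = -1837665$)
$\frac{1}{S} = \frac{1}{-1837665} = - \frac{1}{1837665}$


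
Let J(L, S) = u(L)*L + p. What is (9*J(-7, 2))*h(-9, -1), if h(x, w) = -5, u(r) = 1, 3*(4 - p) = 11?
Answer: 300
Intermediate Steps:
p = ⅓ (p = 4 - ⅓*11 = 4 - 11/3 = ⅓ ≈ 0.33333)
J(L, S) = ⅓ + L (J(L, S) = 1*L + ⅓ = L + ⅓ = ⅓ + L)
(9*J(-7, 2))*h(-9, -1) = (9*(⅓ - 7))*(-5) = (9*(-20/3))*(-5) = -60*(-5) = 300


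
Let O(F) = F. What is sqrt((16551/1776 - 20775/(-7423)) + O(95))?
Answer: sqrt(129283996392161)/1098604 ≈ 10.350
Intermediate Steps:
sqrt((16551/1776 - 20775/(-7423)) + O(95)) = sqrt((16551/1776 - 20775/(-7423)) + 95) = sqrt((16551*(1/1776) - 20775*(-1/7423)) + 95) = sqrt((5517/592 + 20775/7423) + 95) = sqrt(53251491/4394416 + 95) = sqrt(470721011/4394416) = sqrt(129283996392161)/1098604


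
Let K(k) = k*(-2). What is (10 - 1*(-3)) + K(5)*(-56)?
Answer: 573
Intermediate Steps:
K(k) = -2*k
(10 - 1*(-3)) + K(5)*(-56) = (10 - 1*(-3)) - 2*5*(-56) = (10 + 3) - 10*(-56) = 13 + 560 = 573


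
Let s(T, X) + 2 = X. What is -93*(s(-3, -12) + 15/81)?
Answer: 11563/9 ≈ 1284.8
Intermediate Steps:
s(T, X) = -2 + X
-93*(s(-3, -12) + 15/81) = -93*((-2 - 12) + 15/81) = -93*(-14 + 15*(1/81)) = -93*(-14 + 5/27) = -93*(-373/27) = 11563/9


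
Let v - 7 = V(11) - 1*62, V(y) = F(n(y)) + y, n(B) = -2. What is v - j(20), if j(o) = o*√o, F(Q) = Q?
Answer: -46 - 40*√5 ≈ -135.44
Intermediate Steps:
j(o) = o^(3/2)
V(y) = -2 + y
v = -46 (v = 7 + ((-2 + 11) - 1*62) = 7 + (9 - 62) = 7 - 53 = -46)
v - j(20) = -46 - 20^(3/2) = -46 - 40*√5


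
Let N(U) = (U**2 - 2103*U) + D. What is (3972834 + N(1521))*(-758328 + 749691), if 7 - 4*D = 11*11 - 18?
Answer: -26667497556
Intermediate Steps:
D = -24 (D = 7/4 - (11*11 - 18)/4 = 7/4 - (121 - 18)/4 = 7/4 - 1/4*103 = 7/4 - 103/4 = -24)
N(U) = -24 + U**2 - 2103*U (N(U) = (U**2 - 2103*U) - 24 = -24 + U**2 - 2103*U)
(3972834 + N(1521))*(-758328 + 749691) = (3972834 + (-24 + 1521**2 - 2103*1521))*(-758328 + 749691) = (3972834 + (-24 + 2313441 - 3198663))*(-8637) = (3972834 - 885246)*(-8637) = 3087588*(-8637) = -26667497556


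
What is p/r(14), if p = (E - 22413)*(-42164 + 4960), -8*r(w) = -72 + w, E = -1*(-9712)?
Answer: 1890112016/29 ≈ 6.5176e+7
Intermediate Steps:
E = 9712
r(w) = 9 - w/8 (r(w) = -(-72 + w)/8 = 9 - w/8)
p = 472528004 (p = (9712 - 22413)*(-42164 + 4960) = -12701*(-37204) = 472528004)
p/r(14) = 472528004/(9 - 1/8*14) = 472528004/(9 - 7/4) = 472528004/(29/4) = 472528004*(4/29) = 1890112016/29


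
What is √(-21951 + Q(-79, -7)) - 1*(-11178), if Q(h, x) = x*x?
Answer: 11178 + I*√21902 ≈ 11178.0 + 147.99*I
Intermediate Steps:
Q(h, x) = x²
√(-21951 + Q(-79, -7)) - 1*(-11178) = √(-21951 + (-7)²) - 1*(-11178) = √(-21951 + 49) + 11178 = √(-21902) + 11178 = I*√21902 + 11178 = 11178 + I*√21902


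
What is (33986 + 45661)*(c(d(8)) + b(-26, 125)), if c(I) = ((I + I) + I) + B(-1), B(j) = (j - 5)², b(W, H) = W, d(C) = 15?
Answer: 4380585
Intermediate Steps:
B(j) = (-5 + j)²
c(I) = 36 + 3*I (c(I) = ((I + I) + I) + (-5 - 1)² = (2*I + I) + (-6)² = 3*I + 36 = 36 + 3*I)
(33986 + 45661)*(c(d(8)) + b(-26, 125)) = (33986 + 45661)*((36 + 3*15) - 26) = 79647*((36 + 45) - 26) = 79647*(81 - 26) = 79647*55 = 4380585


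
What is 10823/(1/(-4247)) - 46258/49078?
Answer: -1127942053588/24539 ≈ -4.5965e+7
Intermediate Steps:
10823/(1/(-4247)) - 46258/49078 = 10823/(-1/4247) - 46258*1/49078 = 10823*(-4247) - 23129/24539 = -45965281 - 23129/24539 = -1127942053588/24539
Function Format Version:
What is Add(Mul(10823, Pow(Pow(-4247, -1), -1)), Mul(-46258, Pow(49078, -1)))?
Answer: Rational(-1127942053588, 24539) ≈ -4.5965e+7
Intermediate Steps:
Add(Mul(10823, Pow(Pow(-4247, -1), -1)), Mul(-46258, Pow(49078, -1))) = Add(Mul(10823, Pow(Rational(-1, 4247), -1)), Mul(-46258, Rational(1, 49078))) = Add(Mul(10823, -4247), Rational(-23129, 24539)) = Add(-45965281, Rational(-23129, 24539)) = Rational(-1127942053588, 24539)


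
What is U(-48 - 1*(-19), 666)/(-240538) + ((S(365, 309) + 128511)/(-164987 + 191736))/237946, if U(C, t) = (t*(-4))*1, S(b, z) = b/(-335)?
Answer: 284528656801646/25643923120467871 ≈ 0.011095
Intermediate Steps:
S(b, z) = -b/335 (S(b, z) = b*(-1/335) = -b/335)
U(C, t) = -4*t (U(C, t) = -4*t*1 = -4*t)
U(-48 - 1*(-19), 666)/(-240538) + ((S(365, 309) + 128511)/(-164987 + 191736))/237946 = -4*666/(-240538) + ((-1/335*365 + 128511)/(-164987 + 191736))/237946 = -2664*(-1/240538) + ((-73/67 + 128511)/26749)*(1/237946) = 1332/120269 + ((8610164/67)*(1/26749))*(1/237946) = 1332/120269 + (8610164/1792183)*(1/237946) = 1332/120269 + 4305082/213221388059 = 284528656801646/25643923120467871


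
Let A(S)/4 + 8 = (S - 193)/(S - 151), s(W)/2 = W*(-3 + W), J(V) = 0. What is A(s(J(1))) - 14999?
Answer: -2268909/151 ≈ -15026.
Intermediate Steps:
s(W) = 2*W*(-3 + W) (s(W) = 2*(W*(-3 + W)) = 2*W*(-3 + W))
A(S) = -32 + 4*(-193 + S)/(-151 + S) (A(S) = -32 + 4*((S - 193)/(S - 151)) = -32 + 4*((-193 + S)/(-151 + S)) = -32 + 4*(-193 + S)/(-151 + S))
A(s(J(1))) - 14999 = 28*(145 - 2*0*(-3 + 0))/(-151 + 2*0*(-3 + 0)) - 14999 = 28*(145 - 2*0*(-3))/(-151 + 2*0*(-3)) - 14999 = 28*(145 - 1*0)/(-151 + 0) - 14999 = 28*(145 + 0)/(-151) - 14999 = 28*(-1/151)*145 - 14999 = -4060/151 - 14999 = -2268909/151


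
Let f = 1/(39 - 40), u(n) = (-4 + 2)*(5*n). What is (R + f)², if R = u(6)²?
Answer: 12952801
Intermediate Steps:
u(n) = -10*n
R = 3600 (R = (-10*6)² = (-60)² = 3600)
f = -1 (f = 1/(-1) = -1)
(R + f)² = (3600 - 1)² = 3599² = 12952801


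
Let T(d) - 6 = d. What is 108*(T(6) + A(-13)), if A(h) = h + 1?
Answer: 0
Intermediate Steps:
T(d) = 6 + d
A(h) = 1 + h
108*(T(6) + A(-13)) = 108*((6 + 6) + (1 - 13)) = 108*(12 - 12) = 108*0 = 0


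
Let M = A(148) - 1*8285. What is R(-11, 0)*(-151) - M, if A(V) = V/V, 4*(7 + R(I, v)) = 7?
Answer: 36307/4 ≈ 9076.8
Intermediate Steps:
R(I, v) = -21/4 (R(I, v) = -7 + (1/4)*7 = -7 + 7/4 = -21/4)
A(V) = 1
M = -8284 (M = 1 - 1*8285 = 1 - 8285 = -8284)
R(-11, 0)*(-151) - M = -21/4*(-151) - 1*(-8284) = 3171/4 + 8284 = 36307/4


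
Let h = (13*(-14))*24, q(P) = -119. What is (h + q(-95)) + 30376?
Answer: 25889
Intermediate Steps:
h = -4368 (h = -182*24 = -4368)
(h + q(-95)) + 30376 = (-4368 - 119) + 30376 = -4487 + 30376 = 25889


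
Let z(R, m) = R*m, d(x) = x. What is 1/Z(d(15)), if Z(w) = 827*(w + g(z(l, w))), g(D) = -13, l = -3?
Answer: 1/1654 ≈ 0.00060460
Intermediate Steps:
Z(w) = -10751 + 827*w (Z(w) = 827*(w - 13) = 827*(-13 + w) = -10751 + 827*w)
1/Z(d(15)) = 1/(-10751 + 827*15) = 1/(-10751 + 12405) = 1/1654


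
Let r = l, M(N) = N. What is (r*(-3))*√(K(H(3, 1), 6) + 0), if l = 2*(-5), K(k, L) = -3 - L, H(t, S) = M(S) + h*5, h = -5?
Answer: 90*I ≈ 90.0*I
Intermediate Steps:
H(t, S) = -25 + S (H(t, S) = S - 5*5 = S - 25 = -25 + S)
l = -10
r = -10
(r*(-3))*√(K(H(3, 1), 6) + 0) = (-10*(-3))*√((-3 - 1*6) + 0) = 30*√((-3 - 6) + 0) = 30*√(-9 + 0) = 30*√(-9) = 30*(3*I) = 90*I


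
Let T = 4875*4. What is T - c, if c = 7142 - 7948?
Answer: 20306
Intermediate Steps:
c = -806
T = 19500
T - c = 19500 - 1*(-806) = 19500 + 806 = 20306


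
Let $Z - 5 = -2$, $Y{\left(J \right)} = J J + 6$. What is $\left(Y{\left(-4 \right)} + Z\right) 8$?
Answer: $200$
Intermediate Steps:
$Y{\left(J \right)} = 6 + J^{2}$ ($Y{\left(J \right)} = J^{2} + 6 = 6 + J^{2}$)
$Z = 3$ ($Z = 5 - 2 = 3$)
$\left(Y{\left(-4 \right)} + Z\right) 8 = \left(\left(6 + \left(-4\right)^{2}\right) + 3\right) 8 = \left(\left(6 + 16\right) + 3\right) 8 = \left(22 + 3\right) 8 = 25 \cdot 8 = 200$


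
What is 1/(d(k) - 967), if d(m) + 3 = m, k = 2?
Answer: -1/968 ≈ -0.0010331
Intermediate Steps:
d(m) = -3 + m
1/(d(k) - 967) = 1/((-3 + 2) - 967) = 1/(-1 - 967) = 1/(-968) = -1/968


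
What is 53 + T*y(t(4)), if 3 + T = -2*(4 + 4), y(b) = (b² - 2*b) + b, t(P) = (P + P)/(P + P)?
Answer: 53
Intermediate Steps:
t(P) = 1 (t(P) = (2*P)/((2*P)) = (2*P)*(1/(2*P)) = 1)
y(b) = b² - b
T = -19 (T = -3 - 2*(4 + 4) = -3 - 2*8 = -3 - 16 = -19)
53 + T*y(t(4)) = 53 - 19*(-1 + 1) = 53 - 19*0 = 53 + 0 = 53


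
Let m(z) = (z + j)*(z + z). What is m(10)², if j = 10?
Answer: 160000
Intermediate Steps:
m(z) = 2*z*(10 + z) (m(z) = (z + 10)*(z + z) = (10 + z)*(2*z) = 2*z*(10 + z))
m(10)² = (2*10*(10 + 10))² = (2*10*20)² = 400² = 160000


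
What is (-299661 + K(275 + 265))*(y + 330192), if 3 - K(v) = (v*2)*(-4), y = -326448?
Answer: -1105745472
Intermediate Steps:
K(v) = 3 + 8*v (K(v) = 3 - v*2*(-4) = 3 - 2*v*(-4) = 3 - (-8)*v = 3 + 8*v)
(-299661 + K(275 + 265))*(y + 330192) = (-299661 + (3 + 8*(275 + 265)))*(-326448 + 330192) = (-299661 + (3 + 8*540))*3744 = (-299661 + (3 + 4320))*3744 = (-299661 + 4323)*3744 = -295338*3744 = -1105745472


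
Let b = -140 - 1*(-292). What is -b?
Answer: -152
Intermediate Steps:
b = 152 (b = -140 + 292 = 152)
-b = -1*152 = -152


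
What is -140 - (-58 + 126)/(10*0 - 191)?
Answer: -26672/191 ≈ -139.64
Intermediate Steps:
-140 - (-58 + 126)/(10*0 - 191) = -140 - 68/(0 - 191) = -140 - 68/(-191) = -140 - 68*(-1)/191 = -140 - 1*(-68/191) = -140 + 68/191 = -26672/191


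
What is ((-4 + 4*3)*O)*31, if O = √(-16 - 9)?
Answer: 1240*I ≈ 1240.0*I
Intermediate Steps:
O = 5*I (O = √(-25) = 5*I ≈ 5.0*I)
((-4 + 4*3)*O)*31 = ((-4 + 4*3)*(5*I))*31 = ((-4 + 12)*(5*I))*31 = (8*(5*I))*31 = (40*I)*31 = 1240*I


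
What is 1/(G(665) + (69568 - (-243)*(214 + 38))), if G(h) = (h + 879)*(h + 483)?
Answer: 1/1903316 ≈ 5.2540e-7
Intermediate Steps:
G(h) = (483 + h)*(879 + h) (G(h) = (879 + h)*(483 + h) = (483 + h)*(879 + h))
1/(G(665) + (69568 - (-243)*(214 + 38))) = 1/((424557 + 665² + 1362*665) + (69568 - (-243)*(214 + 38))) = 1/((424557 + 442225 + 905730) + (69568 - (-243)*252)) = 1/(1772512 + (69568 - 1*(-61236))) = 1/(1772512 + (69568 + 61236)) = 1/(1772512 + 130804) = 1/1903316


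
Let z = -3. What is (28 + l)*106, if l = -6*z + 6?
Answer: 5512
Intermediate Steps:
l = 24 (l = -6*(-3) + 6 = 18 + 6 = 24)
(28 + l)*106 = (28 + 24)*106 = 52*106 = 5512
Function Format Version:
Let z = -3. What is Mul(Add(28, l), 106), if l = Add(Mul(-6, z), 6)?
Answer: 5512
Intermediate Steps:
l = 24 (l = Add(Mul(-6, -3), 6) = Add(18, 6) = 24)
Mul(Add(28, l), 106) = Mul(Add(28, 24), 106) = Mul(52, 106) = 5512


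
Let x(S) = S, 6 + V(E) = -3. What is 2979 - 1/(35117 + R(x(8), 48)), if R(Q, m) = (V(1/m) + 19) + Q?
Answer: 104667164/35135 ≈ 2979.0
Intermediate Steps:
V(E) = -9 (V(E) = -6 - 3 = -9)
R(Q, m) = 10 + Q (R(Q, m) = (-9 + 19) + Q = 10 + Q)
2979 - 1/(35117 + R(x(8), 48)) = 2979 - 1/(35117 + (10 + 8)) = 2979 - 1/(35117 + 18) = 2979 - 1/35135 = 104667164/35135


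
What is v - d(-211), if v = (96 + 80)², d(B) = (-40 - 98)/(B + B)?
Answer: 6535867/211 ≈ 30976.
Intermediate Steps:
d(B) = -69/B (d(B) = -138*1/(2*B) = -69/B)
v = 30976 (v = 176² = 30976)
v - d(-211) = 30976 - (-69)/(-211) = 30976 - (-69)*(-1)/211 = 30976 - 1*69/211 = 30976 - 69/211 = 6535867/211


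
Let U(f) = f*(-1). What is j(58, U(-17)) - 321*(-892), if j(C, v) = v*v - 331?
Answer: 286290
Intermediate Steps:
U(f) = -f
j(C, v) = -331 + v² (j(C, v) = v² - 331 = -331 + v²)
j(58, U(-17)) - 321*(-892) = (-331 + (-1*(-17))²) - 321*(-892) = (-331 + 17²) - 1*(-286332) = (-331 + 289) + 286332 = -42 + 286332 = 286290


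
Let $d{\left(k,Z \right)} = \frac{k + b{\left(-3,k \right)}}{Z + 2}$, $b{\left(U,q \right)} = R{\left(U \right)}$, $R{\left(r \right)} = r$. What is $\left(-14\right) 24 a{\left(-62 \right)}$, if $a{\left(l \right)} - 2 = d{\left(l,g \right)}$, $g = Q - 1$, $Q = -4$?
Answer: $-7952$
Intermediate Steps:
$b{\left(U,q \right)} = U$
$g = -5$ ($g = -4 - 1 = -5$)
$d{\left(k,Z \right)} = \frac{-3 + k}{2 + Z}$ ($d{\left(k,Z \right)} = \frac{k - 3}{Z + 2} = \frac{-3 + k}{2 + Z}$)
$a{\left(l \right)} = 3 - \frac{l}{3}$ ($a{\left(l \right)} = 2 + \frac{-3 + l}{2 - 5} = 2 + \frac{-3 + l}{-3} = 2 - \frac{-3 + l}{3} = 2 - \left(-1 + \frac{l}{3}\right) = 3 - \frac{l}{3}$)
$\left(-14\right) 24 a{\left(-62 \right)} = \left(-14\right) 24 \left(3 - - \frac{62}{3}\right) = - 336 \left(3 + \frac{62}{3}\right) = \left(-336\right) \frac{71}{3} = -7952$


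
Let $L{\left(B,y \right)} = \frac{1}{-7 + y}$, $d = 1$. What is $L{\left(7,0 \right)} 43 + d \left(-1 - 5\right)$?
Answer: $- \frac{85}{7} \approx -12.143$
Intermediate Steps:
$L{\left(7,0 \right)} 43 + d \left(-1 - 5\right) = \frac{1}{-7 + 0} \cdot 43 + 1 \left(-1 - 5\right) = \frac{1}{-7} \cdot 43 + 1 \left(-6\right) = \left(- \frac{1}{7}\right) 43 - 6 = - \frac{43}{7} - 6 = - \frac{85}{7}$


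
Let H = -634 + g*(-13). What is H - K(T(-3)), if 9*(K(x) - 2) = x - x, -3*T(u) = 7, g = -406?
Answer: 4642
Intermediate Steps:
T(u) = -7/3 (T(u) = -1/3*7 = -7/3)
K(x) = 2 (K(x) = 2 + (x - x)/9 = 2 + (1/9)*0 = 2 + 0 = 2)
H = 4644 (H = -634 - 406*(-13) = -634 + 5278 = 4644)
H - K(T(-3)) = 4644 - 1*2 = 4644 - 2 = 4642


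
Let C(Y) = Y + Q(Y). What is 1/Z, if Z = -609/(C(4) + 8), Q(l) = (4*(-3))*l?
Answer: 12/203 ≈ 0.059113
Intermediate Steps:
Q(l) = -12*l
C(Y) = -11*Y (C(Y) = Y - 12*Y = -11*Y)
Z = 203/12 (Z = -609/(-11*4 + 8) = -609/(-44 + 8) = -609/(-36) = -609*(-1/36) = 203/12 ≈ 16.917)
1/Z = 1/(203/12) = 12/203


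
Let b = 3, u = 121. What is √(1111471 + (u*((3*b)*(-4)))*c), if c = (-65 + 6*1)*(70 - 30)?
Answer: √11391631 ≈ 3375.1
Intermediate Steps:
c = -2360 (c = (-65 + 6)*40 = -59*40 = -2360)
√(1111471 + (u*((3*b)*(-4)))*c) = √(1111471 + (121*((3*3)*(-4)))*(-2360)) = √(1111471 + (121*(9*(-4)))*(-2360)) = √(1111471 + (121*(-36))*(-2360)) = √(1111471 - 4356*(-2360)) = √(1111471 + 10280160) = √11391631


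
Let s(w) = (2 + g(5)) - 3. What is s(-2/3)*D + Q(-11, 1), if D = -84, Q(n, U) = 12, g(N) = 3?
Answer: -156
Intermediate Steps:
s(w) = 2 (s(w) = (2 + 3) - 3 = 5 - 3 = 2)
s(-2/3)*D + Q(-11, 1) = 2*(-84) + 12 = -168 + 12 = -156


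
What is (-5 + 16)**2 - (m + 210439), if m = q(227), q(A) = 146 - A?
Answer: -210237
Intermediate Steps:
m = -81 (m = 146 - 1*227 = 146 - 227 = -81)
(-5 + 16)**2 - (m + 210439) = (-5 + 16)**2 - (-81 + 210439) = 11**2 - 1*210358 = 121 - 210358 = -210237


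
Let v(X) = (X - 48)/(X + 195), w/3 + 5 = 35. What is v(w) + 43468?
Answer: 4129474/95 ≈ 43468.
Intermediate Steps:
w = 90 (w = -15 + 3*35 = -15 + 105 = 90)
v(X) = (-48 + X)/(195 + X)
v(w) + 43468 = (-48 + 90)/(195 + 90) + 43468 = 42/285 + 43468 = (1/285)*42 + 43468 = 14/95 + 43468 = 4129474/95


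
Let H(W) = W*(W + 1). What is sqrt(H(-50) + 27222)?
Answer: 2*sqrt(7418) ≈ 172.26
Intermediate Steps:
H(W) = W*(1 + W)
sqrt(H(-50) + 27222) = sqrt(-50*(1 - 50) + 27222) = sqrt(-50*(-49) + 27222) = sqrt(2450 + 27222) = sqrt(29672) = 2*sqrt(7418)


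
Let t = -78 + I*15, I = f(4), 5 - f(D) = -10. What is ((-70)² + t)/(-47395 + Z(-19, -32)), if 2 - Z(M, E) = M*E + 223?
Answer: -5047/48224 ≈ -0.10466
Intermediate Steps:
f(D) = 15 (f(D) = 5 - 1*(-10) = 5 + 10 = 15)
Z(M, E) = -221 - E*M (Z(M, E) = 2 - (M*E + 223) = 2 - (E*M + 223) = 2 - (223 + E*M) = 2 + (-223 - E*M) = -221 - E*M)
I = 15
t = 147 (t = -78 + 15*15 = -78 + 225 = 147)
((-70)² + t)/(-47395 + Z(-19, -32)) = ((-70)² + 147)/(-47395 + (-221 - 1*(-32)*(-19))) = (4900 + 147)/(-47395 + (-221 - 608)) = 5047/(-47395 - 829) = 5047/(-48224) = 5047*(-1/48224) = -5047/48224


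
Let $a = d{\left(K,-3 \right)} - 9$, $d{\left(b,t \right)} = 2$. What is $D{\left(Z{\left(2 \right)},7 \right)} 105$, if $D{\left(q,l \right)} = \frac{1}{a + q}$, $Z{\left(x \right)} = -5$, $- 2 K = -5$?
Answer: $- \frac{35}{4} \approx -8.75$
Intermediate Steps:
$K = \frac{5}{2}$ ($K = \left(- \frac{1}{2}\right) \left(-5\right) = \frac{5}{2} \approx 2.5$)
$a = -7$ ($a = 2 - 9 = -7$)
$D{\left(q,l \right)} = \frac{1}{-7 + q}$
$D{\left(Z{\left(2 \right)},7 \right)} 105 = \frac{1}{-7 - 5} \cdot 105 = \frac{1}{-12} \cdot 105 = \left(- \frac{1}{12}\right) 105 = - \frac{35}{4}$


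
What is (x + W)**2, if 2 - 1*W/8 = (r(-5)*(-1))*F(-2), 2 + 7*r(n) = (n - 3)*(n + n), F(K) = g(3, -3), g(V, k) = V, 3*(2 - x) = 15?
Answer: 3853369/49 ≈ 78640.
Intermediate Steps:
x = -3 (x = 2 - 1/3*15 = 2 - 5 = -3)
F(K) = 3
r(n) = -2/7 + 2*n*(-3 + n)/7 (r(n) = -2/7 + ((n - 3)*(n + n))/7 = -2/7 + ((-3 + n)*(2*n))/7 = -2/7 + (2*n*(-3 + n))/7 = -2/7 + 2*n*(-3 + n)/7)
W = 1984/7 (W = 16 - 8*(-2/7 - 6/7*(-5) + (2/7)*(-5)**2)*(-1)*3 = 16 - 8*(-2/7 + 30/7 + (2/7)*25)*(-1)*3 = 16 - 8*(-2/7 + 30/7 + 50/7)*(-1)*3 = 16 - 8*(78/7)*(-1)*3 = 16 - (-624)*3/7 = 16 - 8*(-234/7) = 16 + 1872/7 = 1984/7 ≈ 283.43)
(x + W)**2 = (-3 + 1984/7)**2 = (1963/7)**2 = 3853369/49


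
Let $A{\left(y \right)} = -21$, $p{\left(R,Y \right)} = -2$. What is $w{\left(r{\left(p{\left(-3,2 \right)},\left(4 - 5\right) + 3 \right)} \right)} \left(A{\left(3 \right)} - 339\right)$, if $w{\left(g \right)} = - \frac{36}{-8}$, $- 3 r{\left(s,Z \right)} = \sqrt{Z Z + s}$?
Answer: $-1620$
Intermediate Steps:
$r{\left(s,Z \right)} = - \frac{\sqrt{s + Z^{2}}}{3}$ ($r{\left(s,Z \right)} = - \frac{\sqrt{Z Z + s}}{3} = - \frac{\sqrt{Z^{2} + s}}{3} = - \frac{\sqrt{s + Z^{2}}}{3}$)
$w{\left(g \right)} = \frac{9}{2}$ ($w{\left(g \right)} = \left(-36\right) \left(- \frac{1}{8}\right) = \frac{9}{2}$)
$w{\left(r{\left(p{\left(-3,2 \right)},\left(4 - 5\right) + 3 \right)} \right)} \left(A{\left(3 \right)} - 339\right) = \frac{9 \left(-21 - 339\right)}{2} = \frac{9}{2} \left(-360\right) = -1620$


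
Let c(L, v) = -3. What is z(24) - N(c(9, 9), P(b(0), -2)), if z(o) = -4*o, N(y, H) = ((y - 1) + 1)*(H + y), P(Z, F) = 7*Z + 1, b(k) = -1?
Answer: -123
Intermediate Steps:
P(Z, F) = 1 + 7*Z
N(y, H) = y*(H + y) (N(y, H) = ((-1 + y) + 1)*(H + y) = y*(H + y))
z(24) - N(c(9, 9), P(b(0), -2)) = -4*24 - (-3)*((1 + 7*(-1)) - 3) = -96 - (-3)*((1 - 7) - 3) = -96 - (-3)*(-6 - 3) = -96 - (-3)*(-9) = -96 - 1*27 = -96 - 27 = -123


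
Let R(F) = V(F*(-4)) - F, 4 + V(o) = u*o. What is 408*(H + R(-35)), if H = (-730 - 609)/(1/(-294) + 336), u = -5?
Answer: -27123633144/98783 ≈ -2.7458e+5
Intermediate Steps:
V(o) = -4 - 5*o
H = -393666/98783 (H = -1339/(-1/294 + 336) = -1339/98783/294 = -1339*294/98783 = -393666/98783 ≈ -3.9852)
R(F) = -4 + 19*F (R(F) = (-4 - 5*F*(-4)) - F = (-4 - (-20)*F) - F = (-4 + 20*F) - F = -4 + 19*F)
408*(H + R(-35)) = 408*(-393666/98783 + (-4 + 19*(-35))) = 408*(-393666/98783 + (-4 - 665)) = 408*(-393666/98783 - 669) = 408*(-66479493/98783) = -27123633144/98783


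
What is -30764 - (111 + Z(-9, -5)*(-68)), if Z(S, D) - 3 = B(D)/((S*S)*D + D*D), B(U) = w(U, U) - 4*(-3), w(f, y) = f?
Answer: -2913864/95 ≈ -30672.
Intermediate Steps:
B(U) = 12 + U (B(U) = U - 4*(-3) = U + 12 = 12 + U)
Z(S, D) = 3 + (12 + D)/(D**2 + D*S**2) (Z(S, D) = 3 + (12 + D)/((S*S)*D + D*D) = 3 + (12 + D)/(S**2*D + D**2) = 3 + (12 + D)/(D*S**2 + D**2) = 3 + (12 + D)/(D**2 + D*S**2))
-30764 - (111 + Z(-9, -5)*(-68)) = -30764 - (111 + ((12 - 5 + 3*(-5)**2 + 3*(-5)*(-9)**2)/((-5)*(-5 + (-9)**2)))*(-68)) = -30764 - (111 - (12 - 5 + 3*25 + 3*(-5)*81)/(5*(-5 + 81))*(-68)) = -30764 - (111 - 1/5*(12 - 5 + 75 - 1215)/76*(-68)) = -30764 - (111 - 1/5*1/76*(-1133)*(-68)) = -30764 - (111 + (1133/380)*(-68)) = -30764 - (111 - 19261/95) = -30764 - 1*(-8716/95) = -30764 + 8716/95 = -2913864/95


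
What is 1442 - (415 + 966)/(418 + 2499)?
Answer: 4204933/2917 ≈ 1441.5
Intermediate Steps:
1442 - (415 + 966)/(418 + 2499) = 1442 - 1381/2917 = 4204933/2917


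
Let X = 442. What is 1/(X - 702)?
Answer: -1/260 ≈ -0.0038462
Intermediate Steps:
1/(X - 702) = 1/(442 - 702) = 1/(-260) = -1/260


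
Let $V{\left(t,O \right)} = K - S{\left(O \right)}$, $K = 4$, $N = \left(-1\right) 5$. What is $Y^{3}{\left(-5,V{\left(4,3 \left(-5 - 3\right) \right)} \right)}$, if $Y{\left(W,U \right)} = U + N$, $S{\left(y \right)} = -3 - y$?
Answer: $-10648$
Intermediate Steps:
$N = -5$
$V{\left(t,O \right)} = 7 + O$ ($V{\left(t,O \right)} = 4 - \left(-3 - O\right) = 4 + \left(3 + O\right) = 7 + O$)
$Y{\left(W,U \right)} = -5 + U$ ($Y{\left(W,U \right)} = U - 5 = -5 + U$)
$Y^{3}{\left(-5,V{\left(4,3 \left(-5 - 3\right) \right)} \right)} = \left(-5 + \left(7 + 3 \left(-5 - 3\right)\right)\right)^{3} = \left(-5 + \left(7 + 3 \left(-8\right)\right)\right)^{3} = \left(-5 + \left(7 - 24\right)\right)^{3} = \left(-5 - 17\right)^{3} = \left(-22\right)^{3} = -10648$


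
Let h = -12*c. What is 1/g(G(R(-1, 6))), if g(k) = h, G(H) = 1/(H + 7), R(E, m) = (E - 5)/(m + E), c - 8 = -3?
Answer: -1/60 ≈ -0.016667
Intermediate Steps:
c = 5 (c = 8 - 3 = 5)
R(E, m) = (-5 + E)/(E + m)
h = -60 (h = -12*5 = -60)
G(H) = 1/(7 + H)
g(k) = -60
1/g(G(R(-1, 6))) = 1/(-60) = -1/60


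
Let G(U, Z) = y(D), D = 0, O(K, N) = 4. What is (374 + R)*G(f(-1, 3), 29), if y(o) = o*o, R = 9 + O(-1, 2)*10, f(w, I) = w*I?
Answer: 0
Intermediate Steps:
f(w, I) = I*w
R = 49 (R = 9 + 4*10 = 9 + 40 = 49)
y(o) = o**2
G(U, Z) = 0 (G(U, Z) = 0**2 = 0)
(374 + R)*G(f(-1, 3), 29) = (374 + 49)*0 = 423*0 = 0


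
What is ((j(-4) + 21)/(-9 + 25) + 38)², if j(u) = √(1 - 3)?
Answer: (629 + I*√2)²/256 ≈ 1545.5 + 6.9495*I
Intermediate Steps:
j(u) = I*√2 (j(u) = √(-2) = I*√2)
((j(-4) + 21)/(-9 + 25) + 38)² = ((I*√2 + 21)/(-9 + 25) + 38)² = ((21 + I*√2)/16 + 38)² = ((21 + I*√2)*(1/16) + 38)² = ((21/16 + I*√2/16) + 38)² = (629/16 + I*√2/16)²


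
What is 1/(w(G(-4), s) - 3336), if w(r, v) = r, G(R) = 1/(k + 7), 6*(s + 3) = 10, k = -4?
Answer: -3/10007 ≈ -0.00029979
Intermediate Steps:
s = -4/3 (s = -3 + (1/6)*10 = -3 + 5/3 = -4/3 ≈ -1.3333)
G(R) = 1/3 (G(R) = 1/(-4 + 7) = 1/3)
1/(w(G(-4), s) - 3336) = 1/(1/3 - 3336) = 1/(-10007/3) = -3/10007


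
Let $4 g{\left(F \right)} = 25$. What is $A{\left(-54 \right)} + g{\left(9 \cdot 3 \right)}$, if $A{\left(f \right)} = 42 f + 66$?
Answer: $- \frac{8783}{4} \approx -2195.8$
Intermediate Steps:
$g{\left(F \right)} = \frac{25}{4}$ ($g{\left(F \right)} = \frac{1}{4} \cdot 25 = \frac{25}{4}$)
$A{\left(f \right)} = 66 + 42 f$
$A{\left(-54 \right)} + g{\left(9 \cdot 3 \right)} = \left(66 + 42 \left(-54\right)\right) + \frac{25}{4} = \left(66 - 2268\right) + \frac{25}{4} = -2202 + \frac{25}{4} = - \frac{8783}{4}$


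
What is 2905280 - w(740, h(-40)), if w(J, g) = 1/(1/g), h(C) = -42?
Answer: 2905322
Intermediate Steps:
w(J, g) = g
2905280 - w(740, h(-40)) = 2905280 - 1*(-42) = 2905280 + 42 = 2905322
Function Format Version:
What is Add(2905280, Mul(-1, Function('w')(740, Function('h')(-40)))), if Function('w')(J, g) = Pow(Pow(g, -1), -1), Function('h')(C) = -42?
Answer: 2905322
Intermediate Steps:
Function('w')(J, g) = g
Add(2905280, Mul(-1, Function('w')(740, Function('h')(-40)))) = Add(2905280, Mul(-1, -42)) = Add(2905280, 42) = 2905322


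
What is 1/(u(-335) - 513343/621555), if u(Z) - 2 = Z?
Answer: -621555/207491158 ≈ -0.0029956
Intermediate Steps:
u(Z) = 2 + Z
1/(u(-335) - 513343/621555) = 1/((2 - 335) - 513343/621555) = 1/(-333 - 513343*1/621555) = 1/(-333 - 513343/621555) = 1/(-207491158/621555) = -621555/207491158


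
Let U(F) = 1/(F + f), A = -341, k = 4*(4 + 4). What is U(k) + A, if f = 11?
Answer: -14662/43 ≈ -340.98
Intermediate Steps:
k = 32 (k = 4*8 = 32)
U(F) = 1/(11 + F) (U(F) = 1/(F + 11) = 1/(11 + F))
U(k) + A = 1/(11 + 32) - 341 = 1/43 - 341 = -14662/43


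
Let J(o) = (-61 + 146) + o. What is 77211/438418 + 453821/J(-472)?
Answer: -198933414521/169667766 ≈ -1172.5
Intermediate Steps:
J(o) = 85 + o
77211/438418 + 453821/J(-472) = 77211/438418 + 453821/(85 - 472) = 77211*(1/438418) + 453821/(-387) = 77211/438418 + 453821*(-1/387) = 77211/438418 - 453821/387 = -198933414521/169667766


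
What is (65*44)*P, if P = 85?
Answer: 243100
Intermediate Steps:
(65*44)*P = (65*44)*85 = 2860*85 = 243100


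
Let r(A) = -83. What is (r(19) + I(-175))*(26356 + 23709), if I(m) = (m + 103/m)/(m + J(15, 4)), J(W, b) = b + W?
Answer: -5595194309/1365 ≈ -4.0990e+6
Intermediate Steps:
J(W, b) = W + b
I(m) = (m + 103/m)/(19 + m) (I(m) = (m + 103/m)/(m + (15 + 4)) = (m + 103/m)/(m + 19) = (m + 103/m)/(19 + m))
(r(19) + I(-175))*(26356 + 23709) = (-83 + (103 + (-175)²)/((-175)*(19 - 175)))*(26356 + 23709) = (-83 - 1/175*(103 + 30625)/(-156))*50065 = (-83 - 1/175*(-1/156)*30728)*50065 = (-83 + 7682/6825)*50065 = -558793/6825*50065 = -5595194309/1365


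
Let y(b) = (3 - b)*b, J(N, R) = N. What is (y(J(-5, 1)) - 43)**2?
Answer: 6889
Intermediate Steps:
y(b) = b*(3 - b)
(y(J(-5, 1)) - 43)**2 = (-5*(3 - 1*(-5)) - 43)**2 = (-5*(3 + 5) - 43)**2 = (-5*8 - 43)**2 = (-40 - 43)**2 = (-83)**2 = 6889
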